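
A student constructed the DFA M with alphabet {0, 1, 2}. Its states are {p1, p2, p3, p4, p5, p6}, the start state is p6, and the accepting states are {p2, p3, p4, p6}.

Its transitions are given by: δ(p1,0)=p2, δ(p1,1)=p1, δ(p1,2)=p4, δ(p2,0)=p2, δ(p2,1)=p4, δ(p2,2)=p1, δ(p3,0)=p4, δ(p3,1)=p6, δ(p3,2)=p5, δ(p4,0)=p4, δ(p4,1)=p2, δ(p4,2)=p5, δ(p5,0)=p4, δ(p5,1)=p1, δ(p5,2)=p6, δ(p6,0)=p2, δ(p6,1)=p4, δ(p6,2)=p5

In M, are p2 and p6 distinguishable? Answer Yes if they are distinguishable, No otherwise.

States {p3} cannot be reached from the start state, so discard them.
P0 = {p2,p4,p6} | {p1,p5}.
The partition is now stable with 2 blocks: {p2,p4,p6} | {p1,p5}.
p2 and p6 lie in the same block of the stable partition, so they are equivalent — no string distinguishes them.

No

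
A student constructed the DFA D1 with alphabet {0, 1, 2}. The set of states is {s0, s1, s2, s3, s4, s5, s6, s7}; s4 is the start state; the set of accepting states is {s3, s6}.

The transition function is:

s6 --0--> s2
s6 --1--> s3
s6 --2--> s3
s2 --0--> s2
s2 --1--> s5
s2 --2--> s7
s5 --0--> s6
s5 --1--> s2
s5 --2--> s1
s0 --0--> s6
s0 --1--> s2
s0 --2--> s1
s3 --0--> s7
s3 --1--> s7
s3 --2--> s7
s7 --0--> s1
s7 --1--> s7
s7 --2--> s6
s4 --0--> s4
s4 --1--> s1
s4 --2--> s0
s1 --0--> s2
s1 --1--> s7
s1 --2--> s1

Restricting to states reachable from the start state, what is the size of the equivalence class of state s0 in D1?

2

Start with accepting vs non-accepting: {s3,s6} | {s0,s1,s2,s4,s5,s7}.
Refine {s3,s6} on symbol 1: members go to different blocks, giving {s3} and {s6}.
Split {s0,s1,s2,s4,s5,s7} by δ(·,0) → {s1,s2,s4,s7} and {s0,s5}.
On input 1, block {s1,s2,s4,s7} splits into {s1,s4,s7} and {s2}.
Split {s1,s4,s7} by δ(·,0) → {s4,s7} and {s1}.
Split {s4,s7} by δ(·,0) → {s4} and {s7}.
Stable partition: {s3} | {s4} | {s6} | {s0,s5} | {s2} | {s1} | {s7} — 7 equivalence classes.
State s0 belongs to the block {s0,s5}, which has 2 states.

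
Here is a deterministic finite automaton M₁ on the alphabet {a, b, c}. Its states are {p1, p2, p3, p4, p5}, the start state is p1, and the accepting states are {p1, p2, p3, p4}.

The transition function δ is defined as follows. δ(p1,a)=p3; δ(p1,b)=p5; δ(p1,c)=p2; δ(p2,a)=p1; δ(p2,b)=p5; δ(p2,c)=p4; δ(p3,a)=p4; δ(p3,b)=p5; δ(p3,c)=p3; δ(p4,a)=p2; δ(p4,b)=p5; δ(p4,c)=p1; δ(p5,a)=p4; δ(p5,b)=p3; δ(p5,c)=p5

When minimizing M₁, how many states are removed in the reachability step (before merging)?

0

Exploring from p1, all states are eventually visited, so none are unreachable.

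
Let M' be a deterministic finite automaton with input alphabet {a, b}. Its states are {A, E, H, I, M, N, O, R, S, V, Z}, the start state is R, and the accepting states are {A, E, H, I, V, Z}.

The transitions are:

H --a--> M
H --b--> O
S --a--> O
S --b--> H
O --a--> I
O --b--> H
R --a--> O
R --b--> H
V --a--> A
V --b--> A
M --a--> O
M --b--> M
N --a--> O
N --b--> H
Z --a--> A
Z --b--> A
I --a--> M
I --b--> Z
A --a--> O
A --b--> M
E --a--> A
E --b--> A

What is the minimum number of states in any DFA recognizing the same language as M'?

7

First remove the unreachable states {E,N,S,V}; 7 states remain.
P0 = {A,H,I,Z} | {M,O,R}.
On input a, block {A,H,I,Z} splits into {A,H,I} and {Z}.
On input b, block {A,H,I} splits into {A,H} and {I}.
On input a, block {M,O,R} splits into {M,R} and {O}.
Refine {A,H} on symbol a: members go to different blocks, giving {H} and {A}.
Refine {M,R} on symbol b: members go to different blocks, giving {M} and {R}.
The partition is now stable with 7 blocks: {H} | {M} | {Z} | {I} | {O} | {A} | {R}.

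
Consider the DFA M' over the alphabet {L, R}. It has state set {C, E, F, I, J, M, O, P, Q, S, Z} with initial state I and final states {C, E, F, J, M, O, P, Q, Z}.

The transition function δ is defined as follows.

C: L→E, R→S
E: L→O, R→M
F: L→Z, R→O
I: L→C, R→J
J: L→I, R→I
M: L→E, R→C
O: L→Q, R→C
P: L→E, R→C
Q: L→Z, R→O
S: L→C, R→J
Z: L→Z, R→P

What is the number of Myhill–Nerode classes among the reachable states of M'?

8

States {F} cannot be reached from the start state, so discard them.
Initial partition by acceptance: {C,E,J,M,O,P,Q,Z} | {I,S}.
Refine {C,E,J,M,O,P,Q,Z} on symbol L: members go to different blocks, giving {C,E,M,O,P,Q,Z} and {J}.
Split {C,E,M,O,P,Q,Z} by δ(·,R) → {E,M,O,P,Q,Z} and {C}.
Refine {E,M,O,P,Q,Z} on symbol R: members go to different blocks, giving {E,Q,Z} and {M,O,P}.
On input L, block {E,Q,Z} splits into {Q,Z} and {E}.
On input L, block {M,O,P} splits into {M,P} and {O}.
Refine {Q,Z} on symbol R: members go to different blocks, giving {Q} and {Z}.
No further refinement is possible. Final partition (8 blocks): {Q} | {I,S} | {J} | {C} | {M,P} | {E} | {O} | {Z}.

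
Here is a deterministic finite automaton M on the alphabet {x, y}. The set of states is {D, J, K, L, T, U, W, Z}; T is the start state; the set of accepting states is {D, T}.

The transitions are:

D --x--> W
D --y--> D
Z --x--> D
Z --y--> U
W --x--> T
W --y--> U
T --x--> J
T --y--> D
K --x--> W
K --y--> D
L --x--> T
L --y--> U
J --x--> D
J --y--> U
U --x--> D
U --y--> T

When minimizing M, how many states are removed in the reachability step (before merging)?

Starting at T and following transitions, the reachable set is {D, J, T, U, W}. That leaves K, L, Z unreachable — 3 in total.

3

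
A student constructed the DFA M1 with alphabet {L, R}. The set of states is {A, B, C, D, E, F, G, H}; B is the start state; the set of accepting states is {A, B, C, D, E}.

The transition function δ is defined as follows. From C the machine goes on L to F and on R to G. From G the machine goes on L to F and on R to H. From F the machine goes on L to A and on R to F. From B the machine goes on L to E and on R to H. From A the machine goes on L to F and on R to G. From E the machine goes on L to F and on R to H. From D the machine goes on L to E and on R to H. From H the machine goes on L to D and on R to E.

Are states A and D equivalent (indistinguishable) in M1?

No

States {C} cannot be reached from the start state, so discard them.
Start with accepting vs non-accepting: {A,B,D,E} | {F,G,H}.
Split {A,B,D,E} by δ(·,L) → {A,E} and {B,D}.
Refine {F,G,H} on symbol L: members go to different blocks, giving {F} and {G} and {H}.
On input R, block {A,E} splits into {A} and {E}.
No further refinement is possible. Final partition (6 blocks): {A} | {F} | {B,D} | {G} | {H} | {E}.
A and D end up in different blocks, so they are distinguishable. For instance, the string 'L' is accepted from only D.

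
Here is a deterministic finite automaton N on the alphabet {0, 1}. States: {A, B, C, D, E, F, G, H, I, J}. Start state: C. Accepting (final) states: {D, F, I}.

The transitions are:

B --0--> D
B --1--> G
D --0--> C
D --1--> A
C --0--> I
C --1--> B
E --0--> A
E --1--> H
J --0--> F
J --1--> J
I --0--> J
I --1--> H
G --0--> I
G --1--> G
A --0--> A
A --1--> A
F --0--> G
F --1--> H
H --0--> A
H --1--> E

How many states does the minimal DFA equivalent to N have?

3

All states are reachable from the start state.
Start with accepting vs non-accepting: {D,F,I} | {A,B,C,E,G,H,J}.
On input 0, block {A,B,C,E,G,H,J} splits into {B,C,G,J} and {A,E,H}.
Stable partition: {D,F,I} | {B,C,G,J} | {A,E,H} — 3 equivalence classes.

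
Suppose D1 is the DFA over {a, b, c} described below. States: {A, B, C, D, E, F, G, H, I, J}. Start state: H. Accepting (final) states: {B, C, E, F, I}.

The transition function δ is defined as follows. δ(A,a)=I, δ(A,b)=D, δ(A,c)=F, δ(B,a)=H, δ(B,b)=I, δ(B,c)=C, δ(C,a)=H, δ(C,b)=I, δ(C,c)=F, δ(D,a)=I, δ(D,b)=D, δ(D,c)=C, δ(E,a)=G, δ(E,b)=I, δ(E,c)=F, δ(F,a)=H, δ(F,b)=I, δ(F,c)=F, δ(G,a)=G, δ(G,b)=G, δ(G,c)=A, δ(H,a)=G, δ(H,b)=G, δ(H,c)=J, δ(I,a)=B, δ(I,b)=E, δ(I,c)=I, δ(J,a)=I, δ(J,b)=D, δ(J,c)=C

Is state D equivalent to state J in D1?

Yes

All states are reachable from the start state.
Initial partition by acceptance: {B,C,E,F,I} | {A,D,G,H,J}.
Split {B,C,E,F,I} by δ(·,a) → {B,C,E,F} and {I}.
On input a, block {A,D,G,H,J} splits into {A,D,J} and {G,H}.
Stable partition: {B,C,E,F} | {A,D,J} | {I} | {G,H} — 4 equivalence classes.
D and J lie in the same block of the stable partition, so they are equivalent — no string distinguishes them.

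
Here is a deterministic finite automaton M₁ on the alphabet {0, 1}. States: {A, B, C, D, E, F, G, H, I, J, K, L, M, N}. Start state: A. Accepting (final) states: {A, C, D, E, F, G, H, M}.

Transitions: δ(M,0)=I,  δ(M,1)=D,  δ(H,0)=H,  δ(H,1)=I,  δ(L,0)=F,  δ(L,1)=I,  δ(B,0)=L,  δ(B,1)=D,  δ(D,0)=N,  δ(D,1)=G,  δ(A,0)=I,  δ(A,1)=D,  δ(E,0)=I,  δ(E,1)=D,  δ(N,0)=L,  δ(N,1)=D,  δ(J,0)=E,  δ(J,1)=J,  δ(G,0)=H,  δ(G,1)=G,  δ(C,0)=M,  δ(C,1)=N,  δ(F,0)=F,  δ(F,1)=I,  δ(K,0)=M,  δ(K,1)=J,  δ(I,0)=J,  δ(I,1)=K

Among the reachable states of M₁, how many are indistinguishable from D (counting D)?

1

First remove the unreachable states {B,C}; 12 states remain.
P0 = {A,D,E,F,G,H,M} | {I,J,K,L,N}.
Split {A,D,E,F,G,H,M} by δ(·,0) → {A,D,E,M} and {F,G,H}.
Refine {A,D,E,M} on symbol 1: members go to different blocks, giving {A,E,M} and {D}.
On input 0, block {I,J,K,L,N} splits into {I,N} and {J,K} and {L}.
On input 0, block {I,N} splits into {I} and {N}.
Refine {F,G,H} on symbol 1: members go to different blocks, giving {F,H} and {G}.
No further refinement is possible. Final partition (8 blocks): {A,E,M} | {I} | {F,H} | {D} | {J,K} | {L} | {N} | {G}.
State D belongs to the block {D}, which has 1 states.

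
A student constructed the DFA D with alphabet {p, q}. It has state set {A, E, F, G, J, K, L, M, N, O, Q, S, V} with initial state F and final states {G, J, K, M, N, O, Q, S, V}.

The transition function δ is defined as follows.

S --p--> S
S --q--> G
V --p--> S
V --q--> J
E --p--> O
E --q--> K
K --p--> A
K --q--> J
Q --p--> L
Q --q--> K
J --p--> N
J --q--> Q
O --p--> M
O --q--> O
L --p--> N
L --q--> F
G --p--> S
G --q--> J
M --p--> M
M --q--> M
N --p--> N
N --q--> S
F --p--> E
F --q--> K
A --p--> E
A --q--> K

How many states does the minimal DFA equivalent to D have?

Reachable states from the start: {A,E,F,G,J,K,L,M,N,O,Q,S}. Unreachable: {V} — drop them.
P0 = {G,J,K,M,N,O,Q,S} | {A,E,F,L}.
Split {G,J,K,M,N,O,Q,S} by δ(·,p) → {G,J,M,N,O,S} and {K,Q}.
Refine {G,J,M,N,O,S} on symbol q: members go to different blocks, giving {G,M,N,O,S} and {J}.
On input q, block {G,M,N,O,S} splits into {M,N,O,S} and {G}.
Split {M,N,O,S} by δ(·,q) → {M,N,O} and {S}.
On input q, block {M,N,O} splits into {M,O} and {N}.
On input p, block {A,E,F,L} splits into {A,F} and {E} and {L}.
Split {K,Q} by δ(·,p) → {Q} and {K}.
No further refinement is possible. Final partition (10 blocks): {M,O} | {A,F} | {Q} | {J} | {G} | {S} | {N} | {E} | {L} | {K}.

10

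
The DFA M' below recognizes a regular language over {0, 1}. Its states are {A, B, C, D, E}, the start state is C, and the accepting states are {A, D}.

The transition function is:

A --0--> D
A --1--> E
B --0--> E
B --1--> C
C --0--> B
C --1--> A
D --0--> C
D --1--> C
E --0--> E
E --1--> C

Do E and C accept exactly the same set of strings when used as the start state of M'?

Start with accepting vs non-accepting: {A,D} | {B,C,E}.
On input 0, block {A,D} splits into {A} and {D}.
Refine {B,C,E} on symbol 1: members go to different blocks, giving {B,E} and {C}.
The partition is now stable with 4 blocks: {A} | {B,E} | {D} | {C}.
E and C end up in different blocks, so they are distinguishable. For instance, the string '1' is accepted from only C.

No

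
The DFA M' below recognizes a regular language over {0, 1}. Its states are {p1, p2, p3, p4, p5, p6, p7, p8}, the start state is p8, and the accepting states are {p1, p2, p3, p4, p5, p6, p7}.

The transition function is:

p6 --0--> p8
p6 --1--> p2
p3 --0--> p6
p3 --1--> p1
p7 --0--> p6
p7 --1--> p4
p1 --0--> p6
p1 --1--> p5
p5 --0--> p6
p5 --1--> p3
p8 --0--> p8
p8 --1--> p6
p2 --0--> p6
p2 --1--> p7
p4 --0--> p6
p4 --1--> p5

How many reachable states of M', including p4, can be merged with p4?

6

Every state is reachable, so we keep all 8.
P0 = {p1,p2,p3,p4,p5,p6,p7} | {p8}.
Split {p1,p2,p3,p4,p5,p6,p7} by δ(·,0) → {p1,p2,p3,p4,p5,p7} and {p6}.
The partition is now stable with 3 blocks: {p1,p2,p3,p4,p5,p7} | {p8} | {p6}.
The equivalence class containing p4 is {p1,p2,p3,p4,p5,p7}, of size 6.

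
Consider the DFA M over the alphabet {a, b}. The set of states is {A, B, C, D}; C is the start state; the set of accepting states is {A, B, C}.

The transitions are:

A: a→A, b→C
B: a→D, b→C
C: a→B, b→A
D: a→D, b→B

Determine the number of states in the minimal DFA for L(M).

4

Every state is reachable, so we keep all 4.
Initial partition by acceptance: {A,B,C} | {D}.
Split {A,B,C} by δ(·,a) → {A,C} and {B}.
Split {A,C} by δ(·,a) → {A} and {C}.
Stable partition: {A} | {D} | {B} | {C} — 4 equivalence classes.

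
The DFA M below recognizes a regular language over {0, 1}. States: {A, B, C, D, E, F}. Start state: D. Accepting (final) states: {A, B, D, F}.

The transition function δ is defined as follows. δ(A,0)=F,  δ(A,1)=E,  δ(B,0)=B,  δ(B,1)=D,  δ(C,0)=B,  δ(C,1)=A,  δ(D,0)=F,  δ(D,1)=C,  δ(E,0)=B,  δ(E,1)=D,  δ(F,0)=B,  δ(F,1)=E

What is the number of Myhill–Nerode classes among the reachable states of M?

4

Start with accepting vs non-accepting: {A,B,D,F} | {C,E}.
Refine {A,B,D,F} on symbol 1: members go to different blocks, giving {A,D,F} and {B}.
Split {A,D,F} by δ(·,0) → {A,D} and {F}.
The partition is now stable with 4 blocks: {A,D} | {C,E} | {B} | {F}.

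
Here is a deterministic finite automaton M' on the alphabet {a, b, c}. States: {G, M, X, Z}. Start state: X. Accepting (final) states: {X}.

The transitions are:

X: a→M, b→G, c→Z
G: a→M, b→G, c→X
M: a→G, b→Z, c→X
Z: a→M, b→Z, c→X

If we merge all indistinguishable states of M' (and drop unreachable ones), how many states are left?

2

All states are reachable from the start state.
Initial partition by acceptance: {X} | {G,M,Z}.
No further refinement is possible. Final partition (2 blocks): {X} | {G,M,Z}.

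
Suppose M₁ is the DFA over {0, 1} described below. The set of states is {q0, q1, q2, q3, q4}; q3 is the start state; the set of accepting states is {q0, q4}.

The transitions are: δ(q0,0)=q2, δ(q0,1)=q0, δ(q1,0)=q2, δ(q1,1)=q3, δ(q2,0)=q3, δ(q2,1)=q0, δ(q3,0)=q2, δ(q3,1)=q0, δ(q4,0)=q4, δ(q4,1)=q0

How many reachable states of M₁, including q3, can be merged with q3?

Reachable states from the start: {q0,q2,q3}. Unreachable: {q1,q4} — drop them.
Start with accepting vs non-accepting: {q0} | {q2,q3}.
No further refinement is possible. Final partition (2 blocks): {q0} | {q2,q3}.
The equivalence class containing q3 is {q2,q3}, of size 2.

2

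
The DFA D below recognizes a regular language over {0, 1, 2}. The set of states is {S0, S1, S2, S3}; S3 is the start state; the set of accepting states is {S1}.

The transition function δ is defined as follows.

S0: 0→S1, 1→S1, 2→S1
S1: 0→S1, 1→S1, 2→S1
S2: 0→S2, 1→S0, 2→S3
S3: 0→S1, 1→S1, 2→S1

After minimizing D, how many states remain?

First remove the unreachable states {S0,S2}; 2 states remain.
Initial partition by acceptance: {S1} | {S3}.
The partition is now stable with 2 blocks: {S1} | {S3}.

2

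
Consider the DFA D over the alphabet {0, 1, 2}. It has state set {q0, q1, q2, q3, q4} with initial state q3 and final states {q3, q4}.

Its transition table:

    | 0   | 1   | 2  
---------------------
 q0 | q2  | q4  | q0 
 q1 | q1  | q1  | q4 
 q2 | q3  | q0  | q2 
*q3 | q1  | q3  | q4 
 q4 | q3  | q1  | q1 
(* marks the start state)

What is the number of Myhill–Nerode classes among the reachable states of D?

3

Reachable states from the start: {q1,q3,q4}. Unreachable: {q0,q2} — drop them.
Initial partition by acceptance: {q3,q4} | {q1}.
Refine {q3,q4} on symbol 0: members go to different blocks, giving {q3} and {q4}.
The partition is now stable with 3 blocks: {q3} | {q1} | {q4}.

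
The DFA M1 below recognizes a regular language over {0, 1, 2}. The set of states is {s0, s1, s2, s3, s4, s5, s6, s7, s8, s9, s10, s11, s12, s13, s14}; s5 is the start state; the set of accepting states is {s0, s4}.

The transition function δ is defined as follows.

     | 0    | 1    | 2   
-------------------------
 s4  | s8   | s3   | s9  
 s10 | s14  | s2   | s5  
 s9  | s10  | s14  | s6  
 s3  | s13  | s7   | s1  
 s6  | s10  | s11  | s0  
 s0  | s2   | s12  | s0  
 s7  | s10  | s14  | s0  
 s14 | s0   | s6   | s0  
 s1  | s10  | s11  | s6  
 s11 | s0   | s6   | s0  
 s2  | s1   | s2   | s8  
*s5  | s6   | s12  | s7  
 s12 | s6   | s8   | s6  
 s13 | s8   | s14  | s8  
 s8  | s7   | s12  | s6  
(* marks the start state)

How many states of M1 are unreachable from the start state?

BFS from s5 reaches {s0, s1, s2, s5, s6, s7, s8, s10, s11, s12, s14}; the 4 state(s) s3, s4, s9, s13 are never visited.

4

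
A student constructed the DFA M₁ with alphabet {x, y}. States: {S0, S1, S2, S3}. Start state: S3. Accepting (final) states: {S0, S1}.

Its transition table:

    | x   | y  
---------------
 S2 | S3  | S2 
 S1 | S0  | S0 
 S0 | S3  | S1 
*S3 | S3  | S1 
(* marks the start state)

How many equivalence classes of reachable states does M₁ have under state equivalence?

3

First remove the unreachable states {S2}; 3 states remain.
P0 = {S0,S1} | {S3}.
On input x, block {S0,S1} splits into {S0} and {S1}.
The partition is now stable with 3 blocks: {S0} | {S3} | {S1}.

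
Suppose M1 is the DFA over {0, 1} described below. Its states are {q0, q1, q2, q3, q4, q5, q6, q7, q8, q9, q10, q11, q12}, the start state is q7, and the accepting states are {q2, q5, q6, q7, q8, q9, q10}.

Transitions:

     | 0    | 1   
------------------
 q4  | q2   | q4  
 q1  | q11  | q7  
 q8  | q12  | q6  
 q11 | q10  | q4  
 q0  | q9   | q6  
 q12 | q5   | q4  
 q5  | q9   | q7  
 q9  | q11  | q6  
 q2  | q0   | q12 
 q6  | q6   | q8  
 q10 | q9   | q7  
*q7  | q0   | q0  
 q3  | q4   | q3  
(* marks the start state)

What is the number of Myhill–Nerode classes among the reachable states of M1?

States {q1,q3} cannot be reached from the start state, so discard them.
Start with accepting vs non-accepting: {q2,q5,q6,q7,q8,q9,q10} | {q0,q4,q11,q12}.
On input 0, block {q2,q5,q6,q7,q8,q9,q10} splits into {q2,q7,q8,q9} and {q5,q6,q10}.
Refine {q2,q7,q8,q9} on symbol 1: members go to different blocks, giving {q2,q7} and {q8,q9}.
Split {q0,q4,q11,q12} by δ(·,0) → {q11,q12} and {q0} and {q4}.
Split {q2,q7} by δ(·,1) → {q2} and {q7}.
Refine {q5,q6,q10} on symbol 0: members go to different blocks, giving {q5,q10} and {q6}.
Stable partition: {q2} | {q11,q12} | {q5,q10} | {q8,q9} | {q0} | {q4} | {q7} | {q6} — 8 equivalence classes.

8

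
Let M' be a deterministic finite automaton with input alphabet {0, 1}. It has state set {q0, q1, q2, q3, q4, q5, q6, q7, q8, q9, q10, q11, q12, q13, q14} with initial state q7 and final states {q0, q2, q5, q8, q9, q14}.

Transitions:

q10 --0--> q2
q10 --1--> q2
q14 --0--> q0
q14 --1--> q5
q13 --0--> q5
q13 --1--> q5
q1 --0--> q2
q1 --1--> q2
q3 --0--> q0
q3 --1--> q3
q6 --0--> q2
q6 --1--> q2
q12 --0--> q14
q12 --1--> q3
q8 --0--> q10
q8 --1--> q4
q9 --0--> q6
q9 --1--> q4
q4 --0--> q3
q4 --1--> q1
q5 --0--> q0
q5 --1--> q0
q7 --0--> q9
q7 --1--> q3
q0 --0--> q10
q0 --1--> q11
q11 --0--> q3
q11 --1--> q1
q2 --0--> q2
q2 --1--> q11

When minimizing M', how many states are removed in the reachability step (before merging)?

Starting at q7 and following transitions, the reachable set is {q0, q1, q2, q3, q4, q6, q7, q9, q10, q11}. That leaves q5, q8, q12, q13, q14 unreachable — 5 in total.

5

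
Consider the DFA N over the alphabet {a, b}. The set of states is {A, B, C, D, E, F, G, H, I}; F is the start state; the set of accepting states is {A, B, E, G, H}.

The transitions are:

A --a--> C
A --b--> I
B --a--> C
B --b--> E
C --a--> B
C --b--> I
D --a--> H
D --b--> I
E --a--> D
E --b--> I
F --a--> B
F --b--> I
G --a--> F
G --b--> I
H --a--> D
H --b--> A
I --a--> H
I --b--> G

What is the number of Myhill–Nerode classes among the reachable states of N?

4

Initial partition by acceptance: {A,B,E,G,H} | {C,D,F,I}.
On input b, block {A,B,E,G,H} splits into {A,E,G} and {B,H}.
Refine {C,D,F,I} on symbol b: members go to different blocks, giving {C,D,F} and {I}.
The partition is now stable with 4 blocks: {A,E,G} | {C,D,F} | {B,H} | {I}.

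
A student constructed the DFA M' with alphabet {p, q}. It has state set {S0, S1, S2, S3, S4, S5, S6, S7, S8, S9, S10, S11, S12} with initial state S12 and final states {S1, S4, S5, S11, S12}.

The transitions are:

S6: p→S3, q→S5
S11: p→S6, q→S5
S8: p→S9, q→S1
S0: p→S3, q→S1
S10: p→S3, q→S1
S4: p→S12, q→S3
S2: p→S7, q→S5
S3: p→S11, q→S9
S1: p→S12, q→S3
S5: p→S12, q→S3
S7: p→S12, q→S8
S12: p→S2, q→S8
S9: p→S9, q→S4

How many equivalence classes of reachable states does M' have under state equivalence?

8

First remove the unreachable states {S0,S10}; 11 states remain.
Start with accepting vs non-accepting: {S1,S4,S5,S11,S12} | {S2,S3,S6,S7,S8,S9}.
Refine {S1,S4,S5,S11,S12} on symbol p: members go to different blocks, giving {S1,S4,S5} and {S11,S12}.
On input p, block {S2,S3,S6,S7,S8,S9} splits into {S2,S6,S8,S9} and {S3,S7}.
Refine {S2,S6,S8,S9} on symbol p: members go to different blocks, giving {S2,S6} and {S8,S9}.
Split {S11,S12} by δ(·,q) → {S11} and {S12}.
Refine {S3,S7} on symbol p: members go to different blocks, giving {S3} and {S7}.
Split {S2,S6} by δ(·,p) → {S2} and {S6}.
No further refinement is possible. Final partition (8 blocks): {S1,S4,S5} | {S2} | {S11} | {S3} | {S8,S9} | {S12} | {S7} | {S6}.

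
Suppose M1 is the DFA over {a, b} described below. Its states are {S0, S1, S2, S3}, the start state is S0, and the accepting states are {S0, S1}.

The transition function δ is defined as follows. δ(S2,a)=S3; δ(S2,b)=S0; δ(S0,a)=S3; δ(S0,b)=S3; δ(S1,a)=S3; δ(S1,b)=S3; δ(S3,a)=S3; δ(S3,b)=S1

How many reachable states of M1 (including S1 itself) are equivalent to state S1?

2

States {S2} cannot be reached from the start state, so discard them.
Start with accepting vs non-accepting: {S0,S1} | {S3}.
Stable partition: {S0,S1} | {S3} — 2 equivalence classes.
State S1 belongs to the block {S0,S1}, which has 2 states.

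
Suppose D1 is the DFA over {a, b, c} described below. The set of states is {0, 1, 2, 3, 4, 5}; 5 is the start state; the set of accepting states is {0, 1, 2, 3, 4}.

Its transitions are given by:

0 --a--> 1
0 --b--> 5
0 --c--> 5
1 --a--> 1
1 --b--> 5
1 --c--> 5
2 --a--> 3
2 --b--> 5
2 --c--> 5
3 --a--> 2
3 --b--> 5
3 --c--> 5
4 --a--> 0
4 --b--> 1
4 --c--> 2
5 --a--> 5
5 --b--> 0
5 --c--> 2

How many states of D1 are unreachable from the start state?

1

BFS from 5 reaches {0, 1, 2, 3, 5}; the 1 state(s) 4 are never visited.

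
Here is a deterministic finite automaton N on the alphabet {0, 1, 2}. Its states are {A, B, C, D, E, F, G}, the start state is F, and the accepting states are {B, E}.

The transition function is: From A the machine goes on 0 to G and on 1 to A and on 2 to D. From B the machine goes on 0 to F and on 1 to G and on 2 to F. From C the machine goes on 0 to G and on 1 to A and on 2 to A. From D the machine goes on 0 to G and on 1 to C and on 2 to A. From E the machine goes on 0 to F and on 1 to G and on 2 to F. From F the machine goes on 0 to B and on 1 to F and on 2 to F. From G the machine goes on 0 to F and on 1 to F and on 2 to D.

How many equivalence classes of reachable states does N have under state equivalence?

4

First remove the unreachable states {E}; 6 states remain.
Initial partition by acceptance: {B} | {A,C,D,F,G}.
On input 0, block {A,C,D,F,G} splits into {A,C,D,G} and {F}.
Split {A,C,D,G} by δ(·,0) → {A,C,D} and {G}.
Stable partition: {B} | {A,C,D} | {F} | {G} — 4 equivalence classes.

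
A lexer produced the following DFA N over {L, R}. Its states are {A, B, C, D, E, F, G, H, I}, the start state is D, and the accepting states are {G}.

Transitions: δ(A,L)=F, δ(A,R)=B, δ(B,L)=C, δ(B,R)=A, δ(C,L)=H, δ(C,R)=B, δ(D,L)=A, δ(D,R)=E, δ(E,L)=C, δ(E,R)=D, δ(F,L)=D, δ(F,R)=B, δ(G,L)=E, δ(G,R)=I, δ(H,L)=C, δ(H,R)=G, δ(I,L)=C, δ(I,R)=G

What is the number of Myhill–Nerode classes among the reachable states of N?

5

All states are reachable from the start state.
P0 = {G} | {A,B,C,D,E,F,H,I}.
Refine {A,B,C,D,E,F,H,I} on symbol R: members go to different blocks, giving {A,B,C,D,E,F} and {H,I}.
On input L, block {A,B,C,D,E,F} splits into {A,B,D,E,F} and {C}.
Split {A,B,D,E,F} by δ(·,L) → {A,D,F} and {B,E}.
The partition is now stable with 5 blocks: {G} | {A,D,F} | {H,I} | {C} | {B,E}.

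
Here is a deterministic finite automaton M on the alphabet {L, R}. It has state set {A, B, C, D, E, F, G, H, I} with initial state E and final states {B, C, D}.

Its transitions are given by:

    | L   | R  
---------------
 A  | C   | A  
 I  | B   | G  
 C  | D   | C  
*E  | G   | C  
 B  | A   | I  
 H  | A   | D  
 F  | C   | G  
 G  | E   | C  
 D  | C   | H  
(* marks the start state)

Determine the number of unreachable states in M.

Starting at E and following transitions, the reachable set is {A, C, D, E, G, H}. That leaves B, F, I unreachable — 3 in total.

3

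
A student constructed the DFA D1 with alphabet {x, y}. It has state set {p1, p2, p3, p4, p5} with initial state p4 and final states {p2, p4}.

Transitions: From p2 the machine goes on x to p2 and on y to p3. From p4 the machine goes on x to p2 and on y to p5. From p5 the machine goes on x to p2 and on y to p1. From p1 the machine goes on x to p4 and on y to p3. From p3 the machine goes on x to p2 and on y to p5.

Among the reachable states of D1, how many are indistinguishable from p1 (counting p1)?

All states are reachable from the start state.
Start with accepting vs non-accepting: {p2,p4} | {p1,p3,p5}.
Stable partition: {p2,p4} | {p1,p3,p5} — 2 equivalence classes.
The equivalence class containing p1 is {p1,p3,p5}, of size 3.

3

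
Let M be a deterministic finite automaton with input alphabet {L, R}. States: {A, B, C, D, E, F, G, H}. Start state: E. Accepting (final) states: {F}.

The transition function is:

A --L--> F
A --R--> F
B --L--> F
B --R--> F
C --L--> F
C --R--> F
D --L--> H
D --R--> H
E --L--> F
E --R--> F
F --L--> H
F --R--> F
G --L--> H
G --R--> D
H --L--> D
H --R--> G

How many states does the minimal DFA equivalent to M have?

3

Reachable states from the start: {D,E,F,G,H}. Unreachable: {A,B,C} — drop them.
Initial partition by acceptance: {F} | {D,E,G,H}.
Refine {D,E,G,H} on symbol L: members go to different blocks, giving {D,G,H} and {E}.
The partition is now stable with 3 blocks: {F} | {D,G,H} | {E}.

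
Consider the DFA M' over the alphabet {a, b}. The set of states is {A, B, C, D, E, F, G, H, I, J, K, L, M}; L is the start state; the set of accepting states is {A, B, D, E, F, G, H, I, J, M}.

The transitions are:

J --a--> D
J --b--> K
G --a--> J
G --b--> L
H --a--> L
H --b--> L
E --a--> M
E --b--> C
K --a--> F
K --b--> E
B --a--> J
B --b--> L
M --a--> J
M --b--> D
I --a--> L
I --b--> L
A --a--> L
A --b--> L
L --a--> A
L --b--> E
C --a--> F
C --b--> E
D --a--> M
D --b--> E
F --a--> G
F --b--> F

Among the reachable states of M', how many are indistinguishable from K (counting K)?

First remove the unreachable states {B,H,I}; 10 states remain.
P0 = {A,D,E,F,G,J,M} | {C,K,L}.
Refine {A,D,E,F,G,J,M} on symbol a: members go to different blocks, giving {D,E,F,G,J,M} and {A}.
Split {D,E,F,G,J,M} by δ(·,b) → {D,F,M} and {E,G,J}.
Split {D,F,M} by δ(·,a) → {F,M} and {D}.
Refine {F,M} on symbol b: members go to different blocks, giving {F} and {M}.
Refine {C,K,L} on symbol a: members go to different blocks, giving {C,K} and {L}.
Refine {E,G,J} on symbol a: members go to different blocks, giving {E} and {G} and {J}.
The partition is now stable with 9 blocks: {F} | {C,K} | {A} | {E} | {D} | {M} | {L} | {G} | {J}.
State K belongs to the block {C,K}, which has 2 states.

2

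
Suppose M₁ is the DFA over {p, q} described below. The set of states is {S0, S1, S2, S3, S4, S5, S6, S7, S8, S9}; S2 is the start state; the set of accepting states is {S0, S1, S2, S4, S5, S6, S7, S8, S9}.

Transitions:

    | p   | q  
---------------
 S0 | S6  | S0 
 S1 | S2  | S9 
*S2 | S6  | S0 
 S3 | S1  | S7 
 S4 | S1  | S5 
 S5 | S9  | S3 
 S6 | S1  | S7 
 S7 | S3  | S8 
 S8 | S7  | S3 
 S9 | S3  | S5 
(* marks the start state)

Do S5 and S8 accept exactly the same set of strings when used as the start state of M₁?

First remove the unreachable states {S4}; 9 states remain.
Initial partition by acceptance: {S0,S1,S2,S5,S6,S7,S8,S9} | {S3}.
Split {S0,S1,S2,S5,S6,S7,S8,S9} by δ(·,p) → {S0,S1,S2,S5,S6,S8} and {S7,S9}.
Refine {S0,S1,S2,S5,S6,S8} on symbol p: members go to different blocks, giving {S0,S1,S2,S6} and {S5,S8}.
On input q, block {S0,S1,S2,S6} splits into {S0,S2} and {S1,S6}.
Split {S1,S6} by δ(·,p) → {S1} and {S6}.
No further refinement is possible. Final partition (6 blocks): {S0,S2} | {S3} | {S7,S9} | {S5,S8} | {S1} | {S6}.
S5 and S8 lie in the same block of the stable partition, so they are equivalent — no string distinguishes them.

Yes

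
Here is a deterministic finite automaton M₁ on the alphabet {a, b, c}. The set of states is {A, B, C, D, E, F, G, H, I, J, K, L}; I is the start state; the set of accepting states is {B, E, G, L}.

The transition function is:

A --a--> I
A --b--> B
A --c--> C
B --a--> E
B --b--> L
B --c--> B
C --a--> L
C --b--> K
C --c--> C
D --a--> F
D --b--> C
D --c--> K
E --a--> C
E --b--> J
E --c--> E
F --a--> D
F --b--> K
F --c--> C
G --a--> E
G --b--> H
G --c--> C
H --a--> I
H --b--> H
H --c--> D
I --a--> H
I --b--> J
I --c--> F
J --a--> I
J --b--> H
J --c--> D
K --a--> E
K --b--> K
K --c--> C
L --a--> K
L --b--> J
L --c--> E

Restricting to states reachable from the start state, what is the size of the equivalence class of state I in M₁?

3

Reachable states from the start: {C,D,E,F,H,I,J,K,L}. Unreachable: {A,B,G} — drop them.
P0 = {E,L} | {C,D,F,H,I,J,K}.
Refine {C,D,F,H,I,J,K} on symbol a: members go to different blocks, giving {D,F,H,I,J} and {C,K}.
Refine {D,F,H,I,J} on symbol b: members go to different blocks, giving {H,I,J} and {D,F}.
No further refinement is possible. Final partition (4 blocks): {E,L} | {H,I,J} | {C,K} | {D,F}.
The equivalence class containing I is {H,I,J}, of size 3.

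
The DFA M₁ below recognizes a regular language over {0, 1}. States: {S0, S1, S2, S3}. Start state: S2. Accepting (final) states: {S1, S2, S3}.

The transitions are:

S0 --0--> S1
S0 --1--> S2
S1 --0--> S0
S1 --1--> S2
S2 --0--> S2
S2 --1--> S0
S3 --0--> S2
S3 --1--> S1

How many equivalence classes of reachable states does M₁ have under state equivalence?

First remove the unreachable states {S3}; 3 states remain.
Initial partition by acceptance: {S1,S2} | {S0}.
Refine {S1,S2} on symbol 0: members go to different blocks, giving {S1} and {S2}.
No further refinement is possible. Final partition (3 blocks): {S1} | {S0} | {S2}.

3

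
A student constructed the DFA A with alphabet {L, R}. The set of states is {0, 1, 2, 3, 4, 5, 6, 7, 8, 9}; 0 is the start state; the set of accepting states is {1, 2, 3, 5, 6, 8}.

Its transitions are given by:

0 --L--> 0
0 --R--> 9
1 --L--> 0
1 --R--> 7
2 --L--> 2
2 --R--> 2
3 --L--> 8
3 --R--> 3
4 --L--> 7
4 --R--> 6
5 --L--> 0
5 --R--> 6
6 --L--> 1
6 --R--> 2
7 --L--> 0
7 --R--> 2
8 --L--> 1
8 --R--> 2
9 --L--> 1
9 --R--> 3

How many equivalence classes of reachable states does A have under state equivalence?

States {4,5,6} cannot be reached from the start state, so discard them.
Start with accepting vs non-accepting: {1,2,3,8} | {0,7,9}.
Refine {1,2,3,8} on symbol L: members go to different blocks, giving {2,3,8} and {1}.
Refine {2,3,8} on symbol L: members go to different blocks, giving {2,3} and {8}.
Refine {2,3} on symbol L: members go to different blocks, giving {2} and {3}.
On input L, block {0,7,9} splits into {0,7} and {9}.
Refine {0,7} on symbol R: members go to different blocks, giving {0} and {7}.
The partition is now stable with 7 blocks: {2} | {0} | {1} | {8} | {3} | {9} | {7}.

7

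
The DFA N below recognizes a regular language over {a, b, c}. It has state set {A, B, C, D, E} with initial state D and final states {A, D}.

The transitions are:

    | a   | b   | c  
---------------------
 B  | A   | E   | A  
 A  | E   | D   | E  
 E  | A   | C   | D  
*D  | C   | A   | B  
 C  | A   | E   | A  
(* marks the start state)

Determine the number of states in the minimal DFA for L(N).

All states are reachable from the start state.
P0 = {A,D} | {B,C,E}.
No further refinement is possible. Final partition (2 blocks): {A,D} | {B,C,E}.

2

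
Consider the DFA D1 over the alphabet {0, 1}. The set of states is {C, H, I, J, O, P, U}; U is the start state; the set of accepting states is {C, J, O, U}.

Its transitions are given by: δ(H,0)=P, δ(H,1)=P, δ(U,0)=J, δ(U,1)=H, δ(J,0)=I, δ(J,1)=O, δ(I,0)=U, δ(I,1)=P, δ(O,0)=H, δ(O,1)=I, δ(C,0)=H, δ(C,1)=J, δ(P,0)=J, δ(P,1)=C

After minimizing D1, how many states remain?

All states are reachable from the start state.
P0 = {C,J,O,U} | {H,I,P}.
On input 0, block {C,J,O,U} splits into {C,J,O} and {U}.
On input 1, block {C,J,O} splits into {C,J} and {O}.
On input 1, block {C,J} splits into {C} and {J}.
On input 0, block {H,I,P} splits into {P} and {I} and {H}.
Stable partition: {C} | {P} | {U} | {O} | {J} | {I} | {H} — 7 equivalence classes.

7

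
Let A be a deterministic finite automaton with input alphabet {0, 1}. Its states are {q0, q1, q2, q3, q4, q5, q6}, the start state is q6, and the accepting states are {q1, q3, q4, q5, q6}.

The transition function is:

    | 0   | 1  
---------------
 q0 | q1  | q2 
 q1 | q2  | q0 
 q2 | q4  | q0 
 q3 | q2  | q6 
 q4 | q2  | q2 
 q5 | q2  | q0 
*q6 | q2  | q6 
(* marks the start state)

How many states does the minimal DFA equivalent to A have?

3

Reachable states from the start: {q0,q1,q2,q4,q6}. Unreachable: {q3,q5} — drop them.
Start with accepting vs non-accepting: {q1,q4,q6} | {q0,q2}.
Split {q1,q4,q6} by δ(·,1) → {q1,q4} and {q6}.
Stable partition: {q1,q4} | {q0,q2} | {q6} — 3 equivalence classes.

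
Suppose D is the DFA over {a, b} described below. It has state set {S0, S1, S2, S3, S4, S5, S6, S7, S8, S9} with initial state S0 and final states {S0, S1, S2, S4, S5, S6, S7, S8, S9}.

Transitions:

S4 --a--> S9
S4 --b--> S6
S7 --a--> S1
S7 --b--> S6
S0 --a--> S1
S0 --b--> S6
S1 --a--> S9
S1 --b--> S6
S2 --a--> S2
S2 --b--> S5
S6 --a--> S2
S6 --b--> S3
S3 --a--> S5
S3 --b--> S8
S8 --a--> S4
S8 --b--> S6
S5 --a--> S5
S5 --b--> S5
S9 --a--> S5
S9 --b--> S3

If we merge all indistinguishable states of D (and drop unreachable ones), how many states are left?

Reachable states from the start: {S0,S1,S2,S3,S4,S5,S6,S8,S9}. Unreachable: {S7} — drop them.
Start with accepting vs non-accepting: {S0,S1,S2,S4,S5,S6,S8,S9} | {S3}.
Split {S0,S1,S2,S4,S5,S6,S8,S9} by δ(·,b) → {S0,S1,S2,S4,S5,S8} and {S6,S9}.
Split {S0,S1,S2,S4,S5,S8} by δ(·,a) → {S0,S2,S5,S8} and {S1,S4}.
On input a, block {S0,S2,S5,S8} splits into {S0,S8} and {S2,S5}.
The partition is now stable with 5 blocks: {S0,S8} | {S3} | {S6,S9} | {S1,S4} | {S2,S5}.

5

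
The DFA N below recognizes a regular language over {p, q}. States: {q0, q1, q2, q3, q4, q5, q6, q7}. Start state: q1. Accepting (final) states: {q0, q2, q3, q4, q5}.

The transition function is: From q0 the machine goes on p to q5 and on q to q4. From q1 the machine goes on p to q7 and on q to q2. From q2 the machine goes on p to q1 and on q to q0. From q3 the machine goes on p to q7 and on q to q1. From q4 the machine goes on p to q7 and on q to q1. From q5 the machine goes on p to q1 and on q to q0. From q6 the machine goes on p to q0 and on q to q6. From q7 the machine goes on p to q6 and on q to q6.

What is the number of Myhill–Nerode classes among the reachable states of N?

First remove the unreachable states {q3}; 7 states remain.
Start with accepting vs non-accepting: {q0,q2,q4,q5} | {q1,q6,q7}.
Split {q0,q2,q4,q5} by δ(·,p) → {q2,q4,q5} and {q0}.
On input q, block {q2,q4,q5} splits into {q2,q5} and {q4}.
Refine {q1,q6,q7} on symbol p: members go to different blocks, giving {q1,q7} and {q6}.
Split {q1,q7} by δ(·,p) → {q1} and {q7}.
The partition is now stable with 6 blocks: {q2,q5} | {q1} | {q0} | {q4} | {q6} | {q7}.

6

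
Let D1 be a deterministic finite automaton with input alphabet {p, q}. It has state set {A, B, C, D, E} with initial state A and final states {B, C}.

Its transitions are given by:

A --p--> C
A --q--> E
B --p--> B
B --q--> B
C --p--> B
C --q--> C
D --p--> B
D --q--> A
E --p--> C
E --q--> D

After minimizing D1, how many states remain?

All states are reachable from the start state.
Start with accepting vs non-accepting: {B,C} | {A,D,E}.
Stable partition: {B,C} | {A,D,E} — 2 equivalence classes.

2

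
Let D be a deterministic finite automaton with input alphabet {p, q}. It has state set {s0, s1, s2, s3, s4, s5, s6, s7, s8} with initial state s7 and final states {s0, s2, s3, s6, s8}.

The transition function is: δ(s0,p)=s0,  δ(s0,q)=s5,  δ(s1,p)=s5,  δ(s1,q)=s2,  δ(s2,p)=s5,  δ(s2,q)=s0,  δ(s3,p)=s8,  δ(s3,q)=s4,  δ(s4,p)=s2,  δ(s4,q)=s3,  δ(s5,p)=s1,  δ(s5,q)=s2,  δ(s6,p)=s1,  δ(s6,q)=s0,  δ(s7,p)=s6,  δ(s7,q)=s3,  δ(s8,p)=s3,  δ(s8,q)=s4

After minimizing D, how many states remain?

Start with accepting vs non-accepting: {s0,s2,s3,s6,s8} | {s1,s4,s5,s7}.
Split {s0,s2,s3,s6,s8} by δ(·,p) → {s0,s3,s8} and {s2,s6}.
Split {s1,s4,s5,s7} by δ(·,p) → {s1,s5} and {s4,s7}.
On input q, block {s0,s3,s8} splits into {s3,s8} and {s0}.
The partition is now stable with 5 blocks: {s3,s8} | {s1,s5} | {s2,s6} | {s4,s7} | {s0}.

5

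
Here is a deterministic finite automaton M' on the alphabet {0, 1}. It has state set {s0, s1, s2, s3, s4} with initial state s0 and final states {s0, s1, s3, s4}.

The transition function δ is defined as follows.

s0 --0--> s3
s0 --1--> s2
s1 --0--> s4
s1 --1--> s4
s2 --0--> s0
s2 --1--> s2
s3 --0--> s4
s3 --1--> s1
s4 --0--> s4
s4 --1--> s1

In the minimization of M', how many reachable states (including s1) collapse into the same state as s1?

3

Start with accepting vs non-accepting: {s0,s1,s3,s4} | {s2}.
Split {s0,s1,s3,s4} by δ(·,1) → {s1,s3,s4} and {s0}.
No further refinement is possible. Final partition (3 blocks): {s1,s3,s4} | {s2} | {s0}.
The equivalence class containing s1 is {s1,s3,s4}, of size 3.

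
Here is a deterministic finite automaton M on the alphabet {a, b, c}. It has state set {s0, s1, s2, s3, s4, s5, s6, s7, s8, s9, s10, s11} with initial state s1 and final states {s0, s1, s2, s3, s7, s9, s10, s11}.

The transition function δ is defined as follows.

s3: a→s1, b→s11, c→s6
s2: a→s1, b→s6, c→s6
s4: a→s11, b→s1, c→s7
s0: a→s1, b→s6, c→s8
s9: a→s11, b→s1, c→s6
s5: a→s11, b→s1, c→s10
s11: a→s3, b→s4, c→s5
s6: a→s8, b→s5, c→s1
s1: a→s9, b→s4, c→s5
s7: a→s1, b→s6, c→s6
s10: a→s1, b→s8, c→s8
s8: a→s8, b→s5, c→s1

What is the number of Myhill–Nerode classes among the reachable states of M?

First remove the unreachable states {s0,s2}; 10 states remain.
P0 = {s1,s3,s7,s9,s10,s11} | {s4,s5,s6,s8}.
Refine {s1,s3,s7,s9,s10,s11} on symbol b: members go to different blocks, giving {s1,s7,s10,s11} and {s3,s9}.
On input a, block {s1,s7,s10,s11} splits into {s1,s11} and {s7,s10}.
Split {s4,s5,s6,s8} by δ(·,a) → {s4,s5} and {s6,s8}.
Stable partition: {s1,s11} | {s4,s5} | {s3,s9} | {s7,s10} | {s6,s8} — 5 equivalence classes.

5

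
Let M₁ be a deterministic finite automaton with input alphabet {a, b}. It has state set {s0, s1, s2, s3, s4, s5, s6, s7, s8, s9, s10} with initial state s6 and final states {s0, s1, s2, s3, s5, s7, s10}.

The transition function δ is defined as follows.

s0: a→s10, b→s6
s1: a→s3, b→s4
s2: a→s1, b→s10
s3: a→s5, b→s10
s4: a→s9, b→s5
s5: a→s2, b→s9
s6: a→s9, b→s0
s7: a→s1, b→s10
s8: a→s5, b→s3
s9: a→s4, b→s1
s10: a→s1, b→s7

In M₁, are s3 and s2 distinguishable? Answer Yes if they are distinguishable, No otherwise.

No

First remove the unreachable states {s8}; 10 states remain.
P0 = {s0,s1,s2,s3,s5,s7,s10} | {s4,s6,s9}.
Refine {s0,s1,s2,s3,s5,s7,s10} on symbol b: members go to different blocks, giving {s2,s3,s7,s10} and {s0,s1,s5}.
No further refinement is possible. Final partition (3 blocks): {s2,s3,s7,s10} | {s4,s6,s9} | {s0,s1,s5}.
s3 and s2 lie in the same block of the stable partition, so they are equivalent — no string distinguishes them.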